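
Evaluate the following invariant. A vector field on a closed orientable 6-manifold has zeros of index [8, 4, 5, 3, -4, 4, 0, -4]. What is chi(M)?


Poincare-Hopf: chi(M) = sum of indices of zeros.
chi = (8) + (4) + (5) + (3) + (-4) + (4) + (0) + (-4) = 16

16


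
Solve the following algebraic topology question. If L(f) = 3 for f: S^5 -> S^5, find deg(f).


L(f) = 1 + (-1)^5 deg(f) on S^5.
3 = 1 + (-1)^5 * deg(f)
(-1)^5 * deg(f) = 2
deg(f) = -2

-2


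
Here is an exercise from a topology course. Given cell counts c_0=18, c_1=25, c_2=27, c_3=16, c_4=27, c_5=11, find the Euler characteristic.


chi = sum_k (-1)^k c_k.
= (-1)^0*18 + (-1)^1*25 + (-1)^2*27 + (-1)^3*16 + (-1)^4*27 + (-1)^5*11
= (18) + (-25) + (27) + (-16) + (27) + (-11)
= 20

20


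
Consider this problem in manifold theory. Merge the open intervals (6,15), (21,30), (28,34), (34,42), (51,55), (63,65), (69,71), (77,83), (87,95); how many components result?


Sort and merge overlapping open intervals.
Merged: (6,15), (21,34), (34,42), (51,55), (63,65), (69,71), (77,83), (87,95).
Number of components = 8

8


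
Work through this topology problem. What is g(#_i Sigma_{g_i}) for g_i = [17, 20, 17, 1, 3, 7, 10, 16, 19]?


Genus is additive under connected sum of orientable surfaces.
g = 17 + 20 + 17 + 1 + 3 + 7 + 10 + 16 + 19 = 110

110


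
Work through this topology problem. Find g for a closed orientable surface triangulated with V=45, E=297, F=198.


chi = V - E + F = 45 - 297 + 198 = -54
For orientable closed surface: chi = 2 - 2g, so g = (2 - chi)/2.
g = (2 - (-54)) / 2 = 56 / 2 = 28

28


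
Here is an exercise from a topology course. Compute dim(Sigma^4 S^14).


Each suspension raises dimension by 1: Sigma S^n = S^{n+1}.
Sigma^4 S^14 = S^{14+4} = S^18

18


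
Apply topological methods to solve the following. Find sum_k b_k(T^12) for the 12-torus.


b_k(T^12) = C(12,k), so the sum over k is sum_k C(12,k) = 2^12.
Total = 2^12 = 4096

4096


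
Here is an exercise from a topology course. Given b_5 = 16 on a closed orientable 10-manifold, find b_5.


Poincare duality for closed orientable n-manifolds: b_k = b_{n-k}.
Here n = 10, so b_5 = b_5 = 16

16


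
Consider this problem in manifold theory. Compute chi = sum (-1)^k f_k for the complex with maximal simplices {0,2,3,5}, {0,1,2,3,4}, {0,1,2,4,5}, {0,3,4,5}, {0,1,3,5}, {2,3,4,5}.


Enumerate all faces; f-vector: f_0=6, f_1=15, f_2=20, f_3=13, f_4=2.
chi = sum (-1)^k f_k = 0

0


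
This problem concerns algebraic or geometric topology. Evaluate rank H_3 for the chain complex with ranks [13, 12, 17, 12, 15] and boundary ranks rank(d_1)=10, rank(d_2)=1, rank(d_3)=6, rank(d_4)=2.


rank H_k = rank(ker d_k) - rank(im d_{k+1}).
rank(ker d_3) = rank(C_3) - rank(d_3) = 12 - 6 = 6.
rank(im d_{3+1}) = 2.
rank H_3 = 6 - 2 = 4

4


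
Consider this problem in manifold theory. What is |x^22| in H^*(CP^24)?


|x| = 2 in H^*(CP^n).
|x^22| = 22 * |x| = 22 * 2 = 44

44


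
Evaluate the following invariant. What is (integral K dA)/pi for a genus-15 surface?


Gauss-Bonnet: integral K dA = 2*pi*chi(M).
chi(Sigma_15) = 2 - 2*15 = -28.
(integral K dA)/pi = 2*chi = 2*(-28) = -56

-56


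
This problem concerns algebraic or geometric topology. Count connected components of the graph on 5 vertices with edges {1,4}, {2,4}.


Run DFS/union-find over 5 vertices.
V = 5, E = 2.
Number of components = 3

3


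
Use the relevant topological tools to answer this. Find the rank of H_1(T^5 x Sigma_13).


pi_1(A x B) = pi_1(A) x pi_1(B); rank of abelianization = b_1.
b_1(T^5) = 5, b_1(Sigma_13) = 2*13 = 26.
b_1(product) = 5 + 26 = 31

31


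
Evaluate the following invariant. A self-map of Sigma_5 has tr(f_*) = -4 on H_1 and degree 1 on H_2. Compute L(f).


L(f) = tr(f_0*) - tr(f_1*) + tr(f_2*).
= 1 - (-4) + (1)
= 6

6


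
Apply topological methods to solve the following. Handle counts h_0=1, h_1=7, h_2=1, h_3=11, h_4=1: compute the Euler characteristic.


Handles of index k contribute (-1)^k to chi (same as CW cells).
chi = (1) + (-7) + (1) + (-11) + (1) = -15

-15


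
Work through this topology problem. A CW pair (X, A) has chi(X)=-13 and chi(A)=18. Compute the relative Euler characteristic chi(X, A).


Relative Euler characteristic: chi(X, A) = chi(X) - chi(A).
= -13 - (18) = -31

-31


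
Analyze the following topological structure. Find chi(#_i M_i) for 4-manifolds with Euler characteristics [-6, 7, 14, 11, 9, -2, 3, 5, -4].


For n-manifolds: chi(A#B) = chi(A) + chi(B) - chi(S^4).
chi(S^4) = 1 + (-1)^4 = 2.
chi(#) = (sum chi_i) - (9-1)*chi(S^4) = 37 - 8*2 = 21

21


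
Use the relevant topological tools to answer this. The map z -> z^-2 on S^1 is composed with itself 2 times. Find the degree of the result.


deg(f) = -2. Degree is multiplicative: deg(f^2) = (deg f)^2.
deg(f^2) = (-2)^2 = 4

4


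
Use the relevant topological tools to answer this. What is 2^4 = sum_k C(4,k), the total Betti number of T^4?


b_k(T^4) = C(4,k), so the sum over k is sum_k C(4,k) = 2^4.
Total = 2^4 = 16

16


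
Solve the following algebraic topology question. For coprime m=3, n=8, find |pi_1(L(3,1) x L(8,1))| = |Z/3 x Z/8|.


pi_1(X x Y) = pi_1(X) x pi_1(Y).
pi_1(L(3,1)) = Z/3, pi_1(L(8,1)) = Z/8.
|Z/3 x Z/8| = 3 * 8 = 24

24


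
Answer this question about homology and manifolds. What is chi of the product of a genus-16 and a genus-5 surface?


chi(Sigma_16) = 2 - 2*16 = -30
chi(Sigma_5) = 2 - 2*5 = -8
chi(product) = (-30) * (-8) = 240

240


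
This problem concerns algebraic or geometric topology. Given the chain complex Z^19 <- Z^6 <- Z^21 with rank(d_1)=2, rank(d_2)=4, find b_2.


rank H_k = rank(ker d_k) - rank(im d_{k+1}).
rank(ker d_2) = rank(C_2) - rank(d_2) = 21 - 4 = 17.
rank(im d_{2+1}) = 0.
rank H_2 = 17 - 0 = 17

17


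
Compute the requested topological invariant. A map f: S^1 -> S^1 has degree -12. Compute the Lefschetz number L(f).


On S^1: L(f) = tr(f_0*) + (-1)^1 tr(f_1*) = 1 + (-1)^1 * deg(f).
L(f) = 1 + (-1)^1 * -12 = 1 + 12 = 13

13


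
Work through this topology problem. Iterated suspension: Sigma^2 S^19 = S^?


Each suspension raises dimension by 1: Sigma S^n = S^{n+1}.
Sigma^2 S^19 = S^{19+2} = S^21

21


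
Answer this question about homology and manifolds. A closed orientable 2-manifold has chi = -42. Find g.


chi = 2 - 2g for closed orientable surfaces.
-42 = 2 - 2g
2g = 2 - (-42) = 44
g = 22

22


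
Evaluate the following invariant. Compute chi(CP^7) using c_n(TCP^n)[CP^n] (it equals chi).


For any closed oriented manifold, <e(TM),[M]> = chi(M).
chi(CP^7) = 7+1 = 8

8


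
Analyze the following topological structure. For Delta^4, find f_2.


Delta^4 has 4+1 vertices. A 2-face is a choice of 2+1 vertices.
f_2 = C(4+1, 2+1) = C(5,3) = 10

10


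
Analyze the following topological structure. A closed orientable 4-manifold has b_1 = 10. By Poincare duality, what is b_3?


Poincare duality for closed orientable n-manifolds: b_k = b_{n-k}.
Here n = 4, so b_3 = b_1 = 10

10


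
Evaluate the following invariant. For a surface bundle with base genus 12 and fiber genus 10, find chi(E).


For a fiber bundle F -> E -> B (with CW structure): chi(E) = chi(B) * chi(F).
chi(Sigma_12) = -22, chi(Sigma_10) = -18.
chi(E) = (-22) * (-18) = 396

396


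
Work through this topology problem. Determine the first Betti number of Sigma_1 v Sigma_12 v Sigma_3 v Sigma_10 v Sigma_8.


For a wedge X v Y: reduced H_k(X v Y) = H_k(X) + H_k(Y).
Each Sigma_g contributes b_1 = 2g.
b_1 = 2 + 24 + 6 + 20 + 16 = 68

68


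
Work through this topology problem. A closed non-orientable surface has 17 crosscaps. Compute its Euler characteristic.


For a non-orientable closed surface with k crosscaps: chi = 2 - k.
Here k = 17.
chi = 2 - 17 = -15

-15


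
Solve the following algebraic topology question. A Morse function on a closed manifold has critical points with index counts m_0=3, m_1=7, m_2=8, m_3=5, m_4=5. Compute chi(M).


Morse theory: chi(M) = sum_k (-1)^k m_k where m_k = #(index-k critical points).
= (3) + (-7) + (8) + (-5) + (5) = 4

4


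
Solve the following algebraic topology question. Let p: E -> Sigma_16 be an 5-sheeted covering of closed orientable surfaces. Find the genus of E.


For an n-sheeted cover: chi(E) = n * chi(B).
chi(Sigma_16) = 2 - 2*16 = -30.
chi(E) = 5 * (-30) = -150.
genus(E) = (2 - chi(E))/2 = (2 - (-150))/2 = 152/2 = 76

76


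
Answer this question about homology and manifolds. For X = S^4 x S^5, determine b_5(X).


Each S^d has Poincare polynomial 1 + t^d.
The product S^4 x S^5 has Poincare polynomial prod(1+t^d_i).
Expanding: b_0=1, b_4=1, b_5=1, b_9=1.
b_5 = 1

1


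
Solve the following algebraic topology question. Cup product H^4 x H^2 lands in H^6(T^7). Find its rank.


Cup product: H^p x H^q -> H^{p+q}; here p+q = 4+2 = 6.
rank H^k(T^n) = C(n,k).
C(7,6) = 7

7


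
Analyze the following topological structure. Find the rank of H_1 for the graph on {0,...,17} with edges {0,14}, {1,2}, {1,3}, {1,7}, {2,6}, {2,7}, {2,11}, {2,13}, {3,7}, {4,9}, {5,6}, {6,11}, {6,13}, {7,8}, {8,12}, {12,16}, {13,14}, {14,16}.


b_1 = E - V + (number of components).
E = 18, V = 18, components = 5.
b_1 = 18 - 18 + 5 = 5

5


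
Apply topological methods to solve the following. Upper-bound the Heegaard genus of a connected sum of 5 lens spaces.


Heegaard genus satisfies g(A#B) <= g(A) + g(B).
Each lens space has g = 1.
Upper bound: 5 * 1 = 5

5


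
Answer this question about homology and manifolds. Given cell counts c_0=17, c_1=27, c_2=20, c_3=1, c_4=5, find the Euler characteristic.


chi = sum_k (-1)^k c_k.
= (-1)^0*17 + (-1)^1*27 + (-1)^2*20 + (-1)^3*1 + (-1)^4*5
= (17) + (-27) + (20) + (-1) + (5)
= 14

14


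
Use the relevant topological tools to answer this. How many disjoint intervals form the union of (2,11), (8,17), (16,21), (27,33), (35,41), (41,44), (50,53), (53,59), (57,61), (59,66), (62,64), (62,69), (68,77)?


Sort and merge overlapping open intervals.
Merged: (2,21), (27,33), (35,41), (41,44), (50,53), (53,77).
Number of components = 6

6


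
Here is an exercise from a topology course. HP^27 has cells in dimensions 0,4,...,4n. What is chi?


HP^27 has one cell in each dimension 0, 4, ..., 4*27 (27+1 cells, all even-dim).
chi = 27 + 1 = 28

28


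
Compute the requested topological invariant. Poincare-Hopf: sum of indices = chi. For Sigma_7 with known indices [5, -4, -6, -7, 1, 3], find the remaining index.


Poincare-Hopf: sum of indices = chi(M).
chi(Sigma_7) = 2 - 2*7 = -12.
Sum of known indices = -8.
x = chi - (sum known) = -12 - (-8) = -4

-4


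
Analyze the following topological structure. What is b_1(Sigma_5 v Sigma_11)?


For a wedge: H_1(A v B) = H_1(A) + H_1(B).
b_1(Sigma_5) = 10, b_1(Sigma_11) = 22.
b_1 = 10 + 22 = 32

32


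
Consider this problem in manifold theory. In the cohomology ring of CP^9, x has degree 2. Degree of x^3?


|x| = 2 in H^*(CP^n).
|x^3| = 3 * |x| = 3 * 2 = 6

6


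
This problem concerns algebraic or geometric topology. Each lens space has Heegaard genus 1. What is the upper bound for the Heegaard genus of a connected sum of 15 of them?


Heegaard genus satisfies g(A#B) <= g(A) + g(B).
Each lens space has g = 1.
Upper bound: 15 * 1 = 15

15


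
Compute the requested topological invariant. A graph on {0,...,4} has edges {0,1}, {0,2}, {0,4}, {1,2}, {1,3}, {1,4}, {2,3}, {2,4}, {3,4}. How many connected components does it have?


Run DFS/union-find over 5 vertices.
V = 5, E = 9.
Number of components = 1

1


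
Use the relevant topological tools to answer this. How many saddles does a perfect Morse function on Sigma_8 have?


A perfect Morse function has m_k = b_k.
For Sigma_8: b_0=1, b_1=2g=16, b_2=1.
Saddles m_1 = 2g = 16

16


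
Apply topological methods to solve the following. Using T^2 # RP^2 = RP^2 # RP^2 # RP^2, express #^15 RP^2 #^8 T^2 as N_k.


Since a >= 1, the sum is non-orientable; each T^2 can be replaced by RP^2 # RP^2 (since T^2#RP^2 = 3RP^2).
Total crosscaps k = 15 + 2*8 = 31.
Check via chi: chi = 15*1 + 8*0 - (15+8-1)*2 = -29 = 2 - k = -29. Consistent.

31


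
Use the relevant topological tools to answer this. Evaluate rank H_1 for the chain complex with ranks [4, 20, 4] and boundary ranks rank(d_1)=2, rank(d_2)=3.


rank H_k = rank(ker d_k) - rank(im d_{k+1}).
rank(ker d_1) = rank(C_1) - rank(d_1) = 20 - 2 = 18.
rank(im d_{1+1}) = 3.
rank H_1 = 18 - 3 = 15

15


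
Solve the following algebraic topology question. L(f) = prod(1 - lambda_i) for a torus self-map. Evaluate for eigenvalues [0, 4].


For a torus self-map: L(f) = det(I - A) where A acts on H_1.
L(f) = (1-0) * (1-4) = 1 * -3 = -3

-3


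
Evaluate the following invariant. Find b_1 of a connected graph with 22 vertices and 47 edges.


For a connected graph: rank(pi_1) = b_1 = E - V + 1 = 1 - chi.
chi = V - E = 22 - 47 = -25.
rank = 1 - (-25) = 47 - 22 + 1 = 26

26


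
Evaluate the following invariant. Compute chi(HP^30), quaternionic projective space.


HP^30 has one cell in each dimension 0, 4, ..., 4*30 (30+1 cells, all even-dim).
chi = 30 + 1 = 31

31


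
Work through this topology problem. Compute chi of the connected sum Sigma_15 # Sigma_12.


chi(Sigma_15) = 2 - 2*15 = -28
chi(Sigma_12) = 2 - 2*12 = -22
For surfaces: chi(A#B) = chi(A) + chi(B) - 2.
chi = -28 + -22 - 2 = -52

-52


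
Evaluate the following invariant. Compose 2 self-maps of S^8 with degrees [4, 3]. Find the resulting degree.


Degree is multiplicative: deg(composition) = product of degrees.
= (4) * (3) = 12

12


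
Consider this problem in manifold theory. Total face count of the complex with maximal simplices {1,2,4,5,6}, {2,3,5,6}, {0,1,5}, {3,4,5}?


Each maximal simplex on m vertices has 2^m - 1 nonempty faces.
Take the union (dedupe shared faces).
Total distinct faces = 45

45


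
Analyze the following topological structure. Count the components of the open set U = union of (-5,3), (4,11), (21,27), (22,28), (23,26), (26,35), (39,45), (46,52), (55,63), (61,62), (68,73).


Sort and merge overlapping open intervals.
Merged: (-5,3), (4,11), (21,35), (39,45), (46,52), (55,63), (68,73).
Number of components = 7

7


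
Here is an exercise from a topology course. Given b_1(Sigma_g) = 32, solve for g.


For a closed orientable surface: b_1 = 2g.
32 = 2g
g = 32 / 2 = 16

16


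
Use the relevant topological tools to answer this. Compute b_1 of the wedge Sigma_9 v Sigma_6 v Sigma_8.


For a wedge X v Y: reduced H_k(X v Y) = H_k(X) + H_k(Y).
Each Sigma_g contributes b_1 = 2g.
b_1 = 18 + 12 + 16 = 46

46


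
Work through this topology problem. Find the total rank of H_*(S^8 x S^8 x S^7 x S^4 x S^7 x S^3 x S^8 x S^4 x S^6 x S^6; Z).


Total Betti number is multiplicative under products.
Each S^d (d>=1) has total Betti number 2.
There are 10 sphere factors.
Total = 2^10 = 1024

1024


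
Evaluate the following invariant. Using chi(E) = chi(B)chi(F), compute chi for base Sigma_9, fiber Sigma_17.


For a fiber bundle F -> E -> B (with CW structure): chi(E) = chi(B) * chi(F).
chi(Sigma_9) = -16, chi(Sigma_17) = -32.
chi(E) = (-16) * (-32) = 512

512


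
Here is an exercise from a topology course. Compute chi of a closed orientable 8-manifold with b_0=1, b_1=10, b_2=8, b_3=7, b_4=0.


By Poincare duality b_k = b_{8-k}, so full Betti numbers: b_0=1, b_1=10, b_2=8, b_3=7, b_4=0, b_5=7, b_6=8, b_7=10, b_8=1.
chi = sum (-1)^k b_k = -16

-16


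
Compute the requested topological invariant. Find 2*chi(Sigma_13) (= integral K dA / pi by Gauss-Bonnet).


Gauss-Bonnet: integral K dA = 2*pi*chi(M).
chi(Sigma_13) = 2 - 2*13 = -24.
(integral K dA)/pi = 2*chi = 2*(-24) = -48

-48


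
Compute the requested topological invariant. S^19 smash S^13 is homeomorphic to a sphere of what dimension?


S^m ^ S^n = S^{m+n}.
k = 19 + 13 = 32

32


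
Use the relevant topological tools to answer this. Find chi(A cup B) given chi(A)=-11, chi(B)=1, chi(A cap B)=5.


chi(A cup B) = chi(A) + chi(B) - chi(A cap B)
= -11 + (1) - (5)
= -15

-15


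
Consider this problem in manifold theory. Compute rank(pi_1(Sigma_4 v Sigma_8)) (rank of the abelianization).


For a wedge: H_1(A v B) = H_1(A) + H_1(B).
b_1(Sigma_4) = 8, b_1(Sigma_8) = 16.
b_1 = 8 + 16 = 24

24


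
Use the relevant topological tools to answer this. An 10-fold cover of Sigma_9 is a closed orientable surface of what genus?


For an n-sheeted cover: chi(E) = n * chi(B).
chi(Sigma_9) = 2 - 2*9 = -16.
chi(E) = 10 * (-16) = -160.
genus(E) = (2 - chi(E))/2 = (2 - (-160))/2 = 162/2 = 81

81


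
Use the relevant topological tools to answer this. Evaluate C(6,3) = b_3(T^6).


By the Kunneth formula, b_k(T^n) = C(n,k).
b_3(T^6) = C(6,3).
C(6,3) = 6!/(3!*3!) = 20

20


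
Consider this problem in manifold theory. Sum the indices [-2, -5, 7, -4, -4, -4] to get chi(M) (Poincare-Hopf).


Poincare-Hopf: chi(M) = sum of indices of zeros.
chi = (-2) + (-5) + (7) + (-4) + (-4) + (-4) = -12

-12


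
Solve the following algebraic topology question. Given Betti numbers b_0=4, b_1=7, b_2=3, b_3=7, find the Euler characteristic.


chi = sum_k (-1)^k b_k.
= (4) + (-7) + (3) + (-7)
= -7

-7


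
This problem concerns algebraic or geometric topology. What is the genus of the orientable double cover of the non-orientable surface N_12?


chi(N_12) = 2 - 12 = -10.
Double cover: chi(Sigma_g) = 2 * chi(N_12) = 2*(-10) = -20.
2 - 2g = -20, so g = (2 - (-20))/2 = 22/2 = 11

11


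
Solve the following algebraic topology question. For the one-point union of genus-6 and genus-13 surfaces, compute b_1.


For a wedge: H_1(A v B) = H_1(A) + H_1(B).
b_1(Sigma_6) = 12, b_1(Sigma_13) = 26.
b_1 = 12 + 26 = 38

38


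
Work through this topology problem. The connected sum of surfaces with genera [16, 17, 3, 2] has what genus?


Genus is additive under connected sum of orientable surfaces.
g = 16 + 17 + 3 + 2 = 38

38


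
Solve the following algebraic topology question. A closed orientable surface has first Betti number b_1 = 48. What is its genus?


For a closed orientable surface: b_1 = 2g.
48 = 2g
g = 48 / 2 = 24

24


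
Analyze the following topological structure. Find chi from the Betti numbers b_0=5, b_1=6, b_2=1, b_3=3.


chi = sum_k (-1)^k b_k.
= (5) + (-6) + (1) + (-3)
= -3

-3


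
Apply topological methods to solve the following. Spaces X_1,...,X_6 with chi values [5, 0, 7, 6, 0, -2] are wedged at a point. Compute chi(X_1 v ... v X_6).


chi(A v B) = chi(A) + chi(B) - 1 (one point identified).
For 6 spaces: chi = (sum chi_i) - (6 - 1).
sum = 16; chi = 16 - 5 = 11

11


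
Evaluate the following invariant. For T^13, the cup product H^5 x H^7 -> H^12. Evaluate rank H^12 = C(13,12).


Cup product: H^p x H^q -> H^{p+q}; here p+q = 5+7 = 12.
rank H^k(T^n) = C(n,k).
C(13,12) = 13

13


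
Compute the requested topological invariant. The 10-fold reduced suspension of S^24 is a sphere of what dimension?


Each suspension raises dimension by 1: Sigma S^n = S^{n+1}.
Sigma^10 S^24 = S^{24+10} = S^34

34


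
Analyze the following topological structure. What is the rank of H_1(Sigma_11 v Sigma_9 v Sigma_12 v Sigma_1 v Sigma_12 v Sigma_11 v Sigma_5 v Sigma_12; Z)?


For a wedge X v Y: reduced H_k(X v Y) = H_k(X) + H_k(Y).
Each Sigma_g contributes b_1 = 2g.
b_1 = 22 + 18 + 24 + 2 + 24 + 22 + 10 + 24 = 146

146


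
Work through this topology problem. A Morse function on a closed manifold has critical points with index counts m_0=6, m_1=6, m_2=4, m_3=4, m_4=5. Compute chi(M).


Morse theory: chi(M) = sum_k (-1)^k m_k where m_k = #(index-k critical points).
= (6) + (-6) + (4) + (-4) + (5) = 5

5


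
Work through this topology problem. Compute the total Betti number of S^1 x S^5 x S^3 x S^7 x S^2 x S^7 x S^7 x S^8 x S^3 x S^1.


Total Betti number is multiplicative under products.
Each S^d (d>=1) has total Betti number 2.
There are 10 sphere factors.
Total = 2^10 = 1024

1024


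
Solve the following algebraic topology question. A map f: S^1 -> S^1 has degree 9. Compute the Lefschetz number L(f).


On S^1: L(f) = tr(f_0*) + (-1)^1 tr(f_1*) = 1 + (-1)^1 * deg(f).
L(f) = 1 + (-1)^1 * 9 = 1 + -9 = -8

-8


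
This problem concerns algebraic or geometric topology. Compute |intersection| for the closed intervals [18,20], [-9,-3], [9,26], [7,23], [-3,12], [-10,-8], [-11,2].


Intersection = [max(a_i), min(b_i)] = [18, -8].
Since 18 > -8, the intersection is empty.
Length = 0

0


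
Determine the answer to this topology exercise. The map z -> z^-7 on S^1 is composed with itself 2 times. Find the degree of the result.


deg(f) = -7. Degree is multiplicative: deg(f^2) = (deg f)^2.
deg(f^2) = (-7)^2 = 49

49


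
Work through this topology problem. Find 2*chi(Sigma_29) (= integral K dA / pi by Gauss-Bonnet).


Gauss-Bonnet: integral K dA = 2*pi*chi(M).
chi(Sigma_29) = 2 - 2*29 = -56.
(integral K dA)/pi = 2*chi = 2*(-56) = -112

-112


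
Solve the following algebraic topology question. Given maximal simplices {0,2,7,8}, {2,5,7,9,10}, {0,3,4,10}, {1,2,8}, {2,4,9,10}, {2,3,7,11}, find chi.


Enumerate all faces; f-vector: f_0=11, f_1=30, f_2=26, f_3=9, f_4=1.
chi = sum (-1)^k f_k = -1

-1


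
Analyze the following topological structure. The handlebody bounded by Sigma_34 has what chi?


A genus-g handlebody deformation retracts to a wedge of g circles.
chi(vee_g S^1) = 1 - g.
chi(H_34) = 1 - 34 = -33

-33


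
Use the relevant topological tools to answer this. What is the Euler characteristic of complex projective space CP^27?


CP^27 has one cell in each even dimension 0, 2, ..., 2*27 (27+1 cells total).
All cells are even-dimensional, so chi = number of cells.
chi = 27 + 1 = 28

28


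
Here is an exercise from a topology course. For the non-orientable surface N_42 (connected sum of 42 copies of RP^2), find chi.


For a non-orientable closed surface with k crosscaps: chi = 2 - k.
Here k = 42.
chi = 2 - 42 = -40

-40


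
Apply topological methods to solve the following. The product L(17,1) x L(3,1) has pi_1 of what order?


pi_1(X x Y) = pi_1(X) x pi_1(Y).
pi_1(L(17,1)) = Z/17, pi_1(L(3,1)) = Z/3.
|Z/17 x Z/3| = 17 * 3 = 51

51


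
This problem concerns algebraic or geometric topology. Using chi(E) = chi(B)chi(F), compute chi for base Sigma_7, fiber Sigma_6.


For a fiber bundle F -> E -> B (with CW structure): chi(E) = chi(B) * chi(F).
chi(Sigma_7) = -12, chi(Sigma_6) = -10.
chi(E) = (-12) * (-10) = 120

120


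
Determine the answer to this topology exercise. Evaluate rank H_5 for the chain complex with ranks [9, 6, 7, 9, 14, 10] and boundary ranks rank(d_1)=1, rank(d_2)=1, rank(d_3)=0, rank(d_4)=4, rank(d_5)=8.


rank H_k = rank(ker d_k) - rank(im d_{k+1}).
rank(ker d_5) = rank(C_5) - rank(d_5) = 10 - 8 = 2.
rank(im d_{5+1}) = 0.
rank H_5 = 2 - 0 = 2

2


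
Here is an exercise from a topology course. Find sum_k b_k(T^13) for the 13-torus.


b_k(T^13) = C(13,k), so the sum over k is sum_k C(13,k) = 2^13.
Total = 2^13 = 8192

8192


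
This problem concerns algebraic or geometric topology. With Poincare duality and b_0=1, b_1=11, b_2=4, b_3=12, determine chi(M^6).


By Poincare duality b_k = b_{6-k}, so full Betti numbers: b_0=1, b_1=11, b_2=4, b_3=12, b_4=4, b_5=11, b_6=1.
chi = sum (-1)^k b_k = -24

-24


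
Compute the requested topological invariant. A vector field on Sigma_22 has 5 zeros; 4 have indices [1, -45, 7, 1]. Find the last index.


Poincare-Hopf: sum of indices = chi(M).
chi(Sigma_22) = 2 - 2*22 = -42.
Sum of known indices = -36.
x = chi - (sum known) = -42 - (-36) = -6

-6


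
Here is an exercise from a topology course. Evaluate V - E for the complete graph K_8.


K_8: V = 8, E = C(8,2) = 28.
chi = V - E = 8 - 28 = -20

-20


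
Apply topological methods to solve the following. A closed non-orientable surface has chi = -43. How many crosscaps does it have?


chi = 2 - k for closed non-orientable surfaces with k crosscaps.
-43 = 2 - k
k = 2 - (-43) = 45

45


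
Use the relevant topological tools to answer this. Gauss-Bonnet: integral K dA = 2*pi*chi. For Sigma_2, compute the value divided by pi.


Gauss-Bonnet: integral K dA = 2*pi*chi(M).
chi(Sigma_2) = 2 - 2*2 = -2.
(integral K dA)/pi = 2*chi = 2*(-2) = -4

-4


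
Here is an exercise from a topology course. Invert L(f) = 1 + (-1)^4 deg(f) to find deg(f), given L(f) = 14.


L(f) = 1 + (-1)^4 deg(f) on S^4.
14 = 1 + (-1)^4 * deg(f)
(-1)^4 * deg(f) = 13
deg(f) = 13

13


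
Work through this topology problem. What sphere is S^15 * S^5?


Join of spheres: S^m * S^n = S^{m+n+1}.
dim = 15 + 5 + 1 = 21

21


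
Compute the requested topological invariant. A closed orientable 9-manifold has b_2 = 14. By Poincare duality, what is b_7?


Poincare duality for closed orientable n-manifolds: b_k = b_{n-k}.
Here n = 9, so b_7 = b_2 = 14

14


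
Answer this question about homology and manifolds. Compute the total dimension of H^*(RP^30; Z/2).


H^k(RP^30; Z/2) = Z/2 for each 0 <= k <= 30.
Total dimension = 30 + 1 = 31

31


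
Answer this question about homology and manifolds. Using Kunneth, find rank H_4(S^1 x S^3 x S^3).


Each S^d has Poincare polynomial 1 + t^d.
The product S^1 x S^3 x S^3 has Poincare polynomial prod(1+t^d_i).
Expanding: b_0=1, b_1=1, b_3=2, b_4=2, b_6=1, b_7=1.
b_4 = 2

2


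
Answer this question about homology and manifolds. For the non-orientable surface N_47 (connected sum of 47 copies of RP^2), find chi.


For a non-orientable closed surface with k crosscaps: chi = 2 - k.
Here k = 47.
chi = 2 - 47 = -45

-45


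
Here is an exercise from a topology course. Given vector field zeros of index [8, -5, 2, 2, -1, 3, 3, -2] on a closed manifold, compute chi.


Poincare-Hopf: chi(M) = sum of indices of zeros.
chi = (8) + (-5) + (2) + (2) + (-1) + (3) + (3) + (-2) = 10

10


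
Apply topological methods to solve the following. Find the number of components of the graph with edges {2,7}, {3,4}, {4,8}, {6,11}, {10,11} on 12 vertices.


Run DFS/union-find over 12 vertices.
V = 12, E = 5.
Number of components = 7

7


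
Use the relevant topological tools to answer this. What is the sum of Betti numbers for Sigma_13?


For Sigma_13: b_0 = 1, b_1 = 2g = 26, b_2 = 1.
Total = 1 + 26 + 1 = 28

28


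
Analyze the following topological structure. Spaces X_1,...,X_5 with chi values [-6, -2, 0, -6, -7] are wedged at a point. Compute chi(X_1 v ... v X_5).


chi(A v B) = chi(A) + chi(B) - 1 (one point identified).
For 5 spaces: chi = (sum chi_i) - (5 - 1).
sum = -21; chi = -21 - 4 = -25

-25


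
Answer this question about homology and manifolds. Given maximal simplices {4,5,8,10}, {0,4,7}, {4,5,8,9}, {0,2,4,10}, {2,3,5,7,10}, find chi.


Enumerate all faces; f-vector: f_0=9, f_1=24, f_2=22, f_3=8, f_4=1.
chi = sum (-1)^k f_k = 0

0


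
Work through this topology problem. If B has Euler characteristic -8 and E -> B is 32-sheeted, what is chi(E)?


For a finite covering: chi(E) = (number of sheets) * chi(B).
chi(E) = 32 * (-8) = -256

-256


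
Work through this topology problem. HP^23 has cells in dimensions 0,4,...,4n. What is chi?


HP^23 has one cell in each dimension 0, 4, ..., 4*23 (23+1 cells, all even-dim).
chi = 23 + 1 = 24

24


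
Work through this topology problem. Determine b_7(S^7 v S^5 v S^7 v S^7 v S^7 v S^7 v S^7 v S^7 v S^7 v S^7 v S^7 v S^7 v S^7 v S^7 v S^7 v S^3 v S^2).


For a wedge of spheres, H_k (k>0) is free on one generator per sphere of dimension k.
Spheres of dimension 7: count = 14.
b_7 = 14

14


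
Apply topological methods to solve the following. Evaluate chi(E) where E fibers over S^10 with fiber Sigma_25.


chi(S^10) = 2 (n even), chi(Sigma_25) = 2 - 2*25 = -48.
chi(E) = 2 * (-48) = -96

-96


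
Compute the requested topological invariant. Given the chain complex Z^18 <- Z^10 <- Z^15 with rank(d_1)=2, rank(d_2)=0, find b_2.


rank H_k = rank(ker d_k) - rank(im d_{k+1}).
rank(ker d_2) = rank(C_2) - rank(d_2) = 15 - 0 = 15.
rank(im d_{2+1}) = 0.
rank H_2 = 15 - 0 = 15

15


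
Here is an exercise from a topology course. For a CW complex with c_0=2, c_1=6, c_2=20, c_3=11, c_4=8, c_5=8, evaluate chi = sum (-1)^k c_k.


chi = sum_k (-1)^k c_k.
= (-1)^0*2 + (-1)^1*6 + (-1)^2*20 + (-1)^3*11 + (-1)^4*8 + (-1)^5*8
= (2) + (-6) + (20) + (-11) + (8) + (-8)
= 5

5


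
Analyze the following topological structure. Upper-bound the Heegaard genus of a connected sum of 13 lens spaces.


Heegaard genus satisfies g(A#B) <= g(A) + g(B).
Each lens space has g = 1.
Upper bound: 13 * 1 = 13

13


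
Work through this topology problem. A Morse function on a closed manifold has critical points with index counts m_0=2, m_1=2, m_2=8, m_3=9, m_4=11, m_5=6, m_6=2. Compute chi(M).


Morse theory: chi(M) = sum_k (-1)^k m_k where m_k = #(index-k critical points).
= (2) + (-2) + (8) + (-9) + (11) + (-6) + (2) = 6

6


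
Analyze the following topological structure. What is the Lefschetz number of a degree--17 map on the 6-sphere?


On S^6: L(f) = tr(f_0*) + (-1)^6 tr(f_6*) = 1 + (-1)^6 * deg(f).
L(f) = 1 + (-1)^6 * -17 = 1 + -17 = -16

-16


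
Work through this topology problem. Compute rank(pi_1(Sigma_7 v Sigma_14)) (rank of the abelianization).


For a wedge: H_1(A v B) = H_1(A) + H_1(B).
b_1(Sigma_7) = 14, b_1(Sigma_14) = 28.
b_1 = 14 + 28 = 42

42


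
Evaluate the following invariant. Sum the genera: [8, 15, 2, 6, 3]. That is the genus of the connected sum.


Genus is additive under connected sum of orientable surfaces.
g = 8 + 15 + 2 + 6 + 3 = 34

34


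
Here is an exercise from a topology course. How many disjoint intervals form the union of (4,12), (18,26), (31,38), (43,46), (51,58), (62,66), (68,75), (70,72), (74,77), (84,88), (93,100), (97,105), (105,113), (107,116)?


Sort and merge overlapping open intervals.
Merged: (4,12), (18,26), (31,38), (43,46), (51,58), (62,66), (68,77), (84,88), (93,105), (105,116).
Number of components = 10

10


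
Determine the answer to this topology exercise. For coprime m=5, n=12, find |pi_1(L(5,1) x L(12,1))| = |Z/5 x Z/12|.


pi_1(X x Y) = pi_1(X) x pi_1(Y).
pi_1(L(5,1)) = Z/5, pi_1(L(12,1)) = Z/12.
|Z/5 x Z/12| = 5 * 12 = 60

60


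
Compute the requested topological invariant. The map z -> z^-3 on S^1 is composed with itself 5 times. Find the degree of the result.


deg(f) = -3. Degree is multiplicative: deg(f^5) = (deg f)^5.
deg(f^5) = (-3)^5 = -243

-243


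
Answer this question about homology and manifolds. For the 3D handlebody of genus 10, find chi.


A genus-g handlebody deformation retracts to a wedge of g circles.
chi(vee_g S^1) = 1 - g.
chi(H_10) = 1 - 10 = -9

-9


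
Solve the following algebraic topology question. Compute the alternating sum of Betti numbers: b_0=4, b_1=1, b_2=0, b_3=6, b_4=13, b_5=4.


chi = sum_k (-1)^k b_k.
= (4) + (-1) + (0) + (-6) + (13) + (-4)
= 6

6


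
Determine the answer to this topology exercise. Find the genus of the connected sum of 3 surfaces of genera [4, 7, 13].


Genus is additive under connected sum of orientable surfaces.
g = 4 + 7 + 13 = 24

24


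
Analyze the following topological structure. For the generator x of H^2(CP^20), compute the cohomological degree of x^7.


|x| = 2 in H^*(CP^n).
|x^7| = 7 * |x| = 7 * 2 = 14

14


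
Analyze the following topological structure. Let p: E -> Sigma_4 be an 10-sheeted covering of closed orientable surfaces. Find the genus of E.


For an n-sheeted cover: chi(E) = n * chi(B).
chi(Sigma_4) = 2 - 2*4 = -6.
chi(E) = 10 * (-6) = -60.
genus(E) = (2 - chi(E))/2 = (2 - (-60))/2 = 62/2 = 31

31


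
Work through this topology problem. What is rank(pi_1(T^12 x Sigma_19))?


pi_1(A x B) = pi_1(A) x pi_1(B); rank of abelianization = b_1.
b_1(T^12) = 12, b_1(Sigma_19) = 2*19 = 38.
b_1(product) = 12 + 38 = 50

50


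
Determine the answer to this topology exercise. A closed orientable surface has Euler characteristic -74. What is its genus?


chi = 2 - 2g for closed orientable surfaces.
-74 = 2 - 2g
2g = 2 - (-74) = 76
g = 38

38


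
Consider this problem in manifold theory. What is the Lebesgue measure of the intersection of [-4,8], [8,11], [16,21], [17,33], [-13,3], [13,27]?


Intersection = [max(a_i), min(b_i)] = [17, 3].
Since 17 > 3, the intersection is empty.
Length = 0

0


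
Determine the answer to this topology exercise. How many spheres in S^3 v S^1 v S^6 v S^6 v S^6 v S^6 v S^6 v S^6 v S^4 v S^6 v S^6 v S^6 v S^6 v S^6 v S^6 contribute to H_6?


For a wedge of spheres, H_k (k>0) is free on one generator per sphere of dimension k.
Spheres of dimension 6: count = 12.
b_6 = 12

12


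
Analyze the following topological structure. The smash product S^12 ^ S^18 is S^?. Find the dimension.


S^m ^ S^n = S^{m+n}.
k = 12 + 18 = 30

30


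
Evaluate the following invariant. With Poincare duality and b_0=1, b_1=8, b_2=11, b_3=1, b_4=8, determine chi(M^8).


By Poincare duality b_k = b_{8-k}, so full Betti numbers: b_0=1, b_1=8, b_2=11, b_3=1, b_4=8, b_5=1, b_6=11, b_7=8, b_8=1.
chi = sum (-1)^k b_k = 14

14


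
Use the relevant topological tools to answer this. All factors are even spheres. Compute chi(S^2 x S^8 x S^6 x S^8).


chi is multiplicative: chi(X x Y) = chi(X) chi(Y).
Each even-dim sphere has chi = 2. There are 4 factors.
chi = 2^4 = 16

16


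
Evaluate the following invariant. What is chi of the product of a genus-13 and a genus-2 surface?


chi(Sigma_13) = 2 - 2*13 = -24
chi(Sigma_2) = 2 - 2*2 = -2
chi(product) = (-24) * (-2) = 48

48


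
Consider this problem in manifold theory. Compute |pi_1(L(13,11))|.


pi_1(L(p,q)) = Z/pZ for any q coprime to p.
|pi_1(L(13,11))| = 13

13


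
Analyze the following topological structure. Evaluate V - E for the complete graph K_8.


K_8: V = 8, E = C(8,2) = 28.
chi = V - E = 8 - 28 = -20

-20


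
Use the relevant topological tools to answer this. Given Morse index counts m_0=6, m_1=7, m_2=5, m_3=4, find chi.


Morse theory: chi(M) = sum_k (-1)^k m_k where m_k = #(index-k critical points).
= (6) + (-7) + (5) + (-4) = 0

0


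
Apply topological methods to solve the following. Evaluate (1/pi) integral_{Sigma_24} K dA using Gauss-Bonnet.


Gauss-Bonnet: integral K dA = 2*pi*chi(M).
chi(Sigma_24) = 2 - 2*24 = -46.
(integral K dA)/pi = 2*chi = 2*(-46) = -92

-92


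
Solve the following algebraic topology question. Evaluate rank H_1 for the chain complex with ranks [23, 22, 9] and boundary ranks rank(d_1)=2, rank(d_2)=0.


rank H_k = rank(ker d_k) - rank(im d_{k+1}).
rank(ker d_1) = rank(C_1) - rank(d_1) = 22 - 2 = 20.
rank(im d_{1+1}) = 0.
rank H_1 = 20 - 0 = 20

20


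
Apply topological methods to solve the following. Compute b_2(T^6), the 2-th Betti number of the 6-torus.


By the Kunneth formula, b_k(T^n) = C(n,k).
b_2(T^6) = C(6,2).
C(6,2) = 6!/(2!*4!) = 15

15


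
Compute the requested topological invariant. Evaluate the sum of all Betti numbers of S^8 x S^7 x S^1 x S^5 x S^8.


Total Betti number is multiplicative under products.
Each S^d (d>=1) has total Betti number 2.
There are 5 sphere factors.
Total = 2^5 = 32

32


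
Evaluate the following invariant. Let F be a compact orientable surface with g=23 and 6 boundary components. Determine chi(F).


For a compact orientable surface with genus g and b boundary components: chi = 2 - 2g - b.
chi = 2 - 2*23 - 6 = 2 - 46 - 6 = -50

-50


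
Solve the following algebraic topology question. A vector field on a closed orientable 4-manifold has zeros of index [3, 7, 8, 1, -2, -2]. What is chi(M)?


Poincare-Hopf: chi(M) = sum of indices of zeros.
chi = (3) + (7) + (8) + (1) + (-2) + (-2) = 15

15


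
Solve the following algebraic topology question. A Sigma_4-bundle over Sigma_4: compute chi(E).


For a fiber bundle F -> E -> B (with CW structure): chi(E) = chi(B) * chi(F).
chi(Sigma_4) = -6, chi(Sigma_4) = -6.
chi(E) = (-6) * (-6) = 36

36


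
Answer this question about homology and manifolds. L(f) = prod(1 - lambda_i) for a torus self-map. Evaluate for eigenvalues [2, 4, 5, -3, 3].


For a torus self-map: L(f) = det(I - A) where A acts on H_1.
L(f) = (1-2) * (1-4) * (1-5) * (1--3) * (1-3) = -1 * -3 * -4 * 4 * -2 = 96

96


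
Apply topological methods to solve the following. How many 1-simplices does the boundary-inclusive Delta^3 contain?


Delta^3 has 3+1 vertices. A 1-face is a choice of 1+1 vertices.
f_1 = C(3+1, 1+1) = C(4,2) = 6

6


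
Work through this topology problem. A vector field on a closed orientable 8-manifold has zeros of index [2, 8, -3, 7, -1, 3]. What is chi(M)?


Poincare-Hopf: chi(M) = sum of indices of zeros.
chi = (2) + (8) + (-3) + (7) + (-1) + (3) = 16

16


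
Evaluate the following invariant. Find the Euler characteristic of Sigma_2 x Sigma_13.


chi(Sigma_2) = 2 - 2*2 = -2
chi(Sigma_13) = 2 - 2*13 = -24
chi(product) = (-2) * (-24) = 48

48


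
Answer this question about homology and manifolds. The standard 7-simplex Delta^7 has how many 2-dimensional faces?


Delta^7 has 7+1 vertices. A 2-face is a choice of 2+1 vertices.
f_2 = C(7+1, 2+1) = C(8,3) = 56

56


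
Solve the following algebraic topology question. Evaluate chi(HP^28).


HP^28 has one cell in each dimension 0, 4, ..., 4*28 (28+1 cells, all even-dim).
chi = 28 + 1 = 29

29


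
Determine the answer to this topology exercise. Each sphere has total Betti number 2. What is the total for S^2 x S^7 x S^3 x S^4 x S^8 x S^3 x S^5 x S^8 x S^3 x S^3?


Total Betti number is multiplicative under products.
Each S^d (d>=1) has total Betti number 2.
There are 10 sphere factors.
Total = 2^10 = 1024

1024


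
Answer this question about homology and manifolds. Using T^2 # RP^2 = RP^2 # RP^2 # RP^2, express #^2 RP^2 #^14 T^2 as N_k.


Since a >= 1, the sum is non-orientable; each T^2 can be replaced by RP^2 # RP^2 (since T^2#RP^2 = 3RP^2).
Total crosscaps k = 2 + 2*14 = 30.
Check via chi: chi = 2*1 + 14*0 - (2+14-1)*2 = -28 = 2 - k = -28. Consistent.

30


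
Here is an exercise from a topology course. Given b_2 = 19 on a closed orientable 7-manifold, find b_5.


Poincare duality for closed orientable n-manifolds: b_k = b_{n-k}.
Here n = 7, so b_5 = b_2 = 19

19


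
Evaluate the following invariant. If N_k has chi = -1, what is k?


chi = 2 - k for closed non-orientable surfaces with k crosscaps.
-1 = 2 - k
k = 2 - (-1) = 3

3


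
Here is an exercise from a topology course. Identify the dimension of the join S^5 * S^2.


Join of spheres: S^m * S^n = S^{m+n+1}.
dim = 5 + 2 + 1 = 8

8


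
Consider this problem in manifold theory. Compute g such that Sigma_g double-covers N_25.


chi(N_25) = 2 - 25 = -23.
Double cover: chi(Sigma_g) = 2 * chi(N_25) = 2*(-23) = -46.
2 - 2g = -46, so g = (2 - (-46))/2 = 48/2 = 24

24


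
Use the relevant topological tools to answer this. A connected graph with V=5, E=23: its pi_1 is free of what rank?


For a connected graph: rank(pi_1) = b_1 = E - V + 1 = 1 - chi.
chi = V - E = 5 - 23 = -18.
rank = 1 - (-18) = 23 - 5 + 1 = 19

19


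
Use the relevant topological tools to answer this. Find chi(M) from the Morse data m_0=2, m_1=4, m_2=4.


Morse theory: chi(M) = sum_k (-1)^k m_k where m_k = #(index-k critical points).
= (2) + (-4) + (4) = 2

2


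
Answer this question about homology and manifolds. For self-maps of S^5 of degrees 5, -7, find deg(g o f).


Degree is multiplicative under composition: deg(g o f) = deg(g) * deg(f).
= -7 * 5 = -35

-35


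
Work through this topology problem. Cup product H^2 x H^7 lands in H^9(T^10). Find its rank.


Cup product: H^p x H^q -> H^{p+q}; here p+q = 2+7 = 9.
rank H^k(T^n) = C(n,k).
C(10,9) = 10

10
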